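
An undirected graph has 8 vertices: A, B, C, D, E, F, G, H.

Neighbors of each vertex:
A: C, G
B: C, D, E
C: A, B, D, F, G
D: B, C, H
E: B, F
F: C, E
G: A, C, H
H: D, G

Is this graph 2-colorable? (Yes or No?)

B, C, D are mutually adjacent, so at least 3 colors are needed.
So 2 colors are not enough.

No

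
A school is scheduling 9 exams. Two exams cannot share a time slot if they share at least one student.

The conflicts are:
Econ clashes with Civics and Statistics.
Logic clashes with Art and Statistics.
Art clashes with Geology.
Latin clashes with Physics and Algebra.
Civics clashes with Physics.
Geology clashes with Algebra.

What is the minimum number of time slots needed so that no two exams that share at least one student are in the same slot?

The cycle Civics-Physics-Latin-Algebra-Geology-Art-Logic-Statistics-Econ-Civics has odd length 9, so it cannot be 2-colored; at least 3 time slots are needed.
3 time slots suffice: time slot 1 → {Econ, Logic, Geology, Physics}; time slot 2 → {Art, Civics, Statistics, Algebra}; time slot 3 → {Latin}. No two conflicting exams share a time slot.

3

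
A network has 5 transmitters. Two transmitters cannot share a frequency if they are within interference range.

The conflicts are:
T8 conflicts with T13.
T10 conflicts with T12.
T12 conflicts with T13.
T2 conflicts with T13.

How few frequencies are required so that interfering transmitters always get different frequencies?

T8 and T13 conflict, so at least 2 frequencies are needed.
2 frequencies suffice: frequency 1 → {T10, T13}; frequency 2 → {T8, T12, T2}. Every pair that conflicts lands in different frequencies.

2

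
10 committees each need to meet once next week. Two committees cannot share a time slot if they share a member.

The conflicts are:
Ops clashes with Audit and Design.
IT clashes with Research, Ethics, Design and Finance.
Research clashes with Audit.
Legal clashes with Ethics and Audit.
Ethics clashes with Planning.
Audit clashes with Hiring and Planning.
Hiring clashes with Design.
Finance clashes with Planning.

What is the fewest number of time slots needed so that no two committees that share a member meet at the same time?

3

The cycle Ops-Audit-Research-IT-Design-Ops has odd length 5, so it cannot be 2-colored; at least 3 time slots are needed.
3 time slots suffice: time slot 1 → {IT, Audit}; time slot 2 → {Research, Legal, Design, Planning}; time slot 3 → {Ops, Ethics, Hiring, Finance}. No two conflicting committees share a time slot.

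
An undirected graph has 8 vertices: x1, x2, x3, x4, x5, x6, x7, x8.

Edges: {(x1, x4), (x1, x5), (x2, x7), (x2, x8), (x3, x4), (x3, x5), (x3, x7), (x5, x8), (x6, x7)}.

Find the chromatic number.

The cycle x3-x5-x8-x2-x7-x3 has odd length 5, so it cannot be 2-colored; at least 3 colors are needed.
A valid assignment using 3 colors: x1=blue, x2=green, x3=blue, x4=red, x5=red, x6=blue, x7=red, x8=blue. Each edge has distinct colors on its endpoints.

3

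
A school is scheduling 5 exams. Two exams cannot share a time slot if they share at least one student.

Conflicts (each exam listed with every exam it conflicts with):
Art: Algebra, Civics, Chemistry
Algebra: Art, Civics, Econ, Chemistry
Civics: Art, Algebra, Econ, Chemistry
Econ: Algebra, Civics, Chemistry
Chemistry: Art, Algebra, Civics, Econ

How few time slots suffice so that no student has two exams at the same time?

4

Art, Algebra, Civics, Chemistry are mutually in conflict, so at least 4 time slots are needed.
4 time slots suffice: time slot 1 → {Chemistry}; time slot 2 → {Civics}; time slot 3 → {Algebra}; time slot 4 → {Art, Econ}. Each listed conflict is separated.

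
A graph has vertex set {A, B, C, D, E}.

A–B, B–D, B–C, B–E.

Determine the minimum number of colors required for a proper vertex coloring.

2

B and E are adjacent, so at least 2 colors are needed.
2 colors suffice: color 1 → {B}; color 2 → {A, C, D, E}. No two adjacent vertices share a color.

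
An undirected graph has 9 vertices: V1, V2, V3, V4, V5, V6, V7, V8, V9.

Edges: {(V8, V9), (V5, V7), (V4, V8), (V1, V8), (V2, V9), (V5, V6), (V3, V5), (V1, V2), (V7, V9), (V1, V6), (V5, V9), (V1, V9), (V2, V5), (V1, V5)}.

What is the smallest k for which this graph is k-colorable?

V1, V2, V5, V9 form a clique, so at least 4 colors are needed.
One proper 4-coloring: V1=3, V2=4, V3=2, V4=2, V5=1, V6=2, V7=3, V8=1, V9=2. No two adjacent vertices share a color.

4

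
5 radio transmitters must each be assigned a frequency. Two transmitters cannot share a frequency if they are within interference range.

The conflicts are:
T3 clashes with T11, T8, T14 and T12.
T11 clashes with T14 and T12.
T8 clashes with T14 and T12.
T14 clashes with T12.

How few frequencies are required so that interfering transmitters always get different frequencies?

T3, T8, T14, T12 all conflict with each other, so at least 4 frequencies are needed.
4 frequencies suffice: frequency 1 → {T12}; frequency 2 → {T3}; frequency 3 → {T14}; frequency 4 → {T11, T8}. Every pair that conflicts lands in different frequencies.

4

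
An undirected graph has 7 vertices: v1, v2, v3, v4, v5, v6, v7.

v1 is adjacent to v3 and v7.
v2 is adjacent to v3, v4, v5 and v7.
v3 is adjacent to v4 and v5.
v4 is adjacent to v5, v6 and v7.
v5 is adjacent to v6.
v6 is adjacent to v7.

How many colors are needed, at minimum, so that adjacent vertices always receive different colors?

4

v2, v3, v4, v5 are mutually adjacent (a clique of size 4), so at least 4 colors are needed.
4 colors suffice: color 1 → {v1, v4}; color 2 → {v3, v7}; color 3 → {v2, v6}; color 4 → {v5}. Every edge joins two different colors.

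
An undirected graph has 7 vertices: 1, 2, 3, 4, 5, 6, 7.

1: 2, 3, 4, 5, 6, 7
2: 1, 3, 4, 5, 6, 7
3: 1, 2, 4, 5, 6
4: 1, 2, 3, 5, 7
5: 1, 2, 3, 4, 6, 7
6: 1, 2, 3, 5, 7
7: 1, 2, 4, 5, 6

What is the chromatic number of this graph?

1, 2, 3, 5, 6 are mutually adjacent (a clique of size 5), so at least 5 colors are needed.
5 colors suffice: 1=red, 2=green, 3=purple, 4=yellow, 5=blue, 6=yellow, 7=purple. No two adjacent vertices share a color.

5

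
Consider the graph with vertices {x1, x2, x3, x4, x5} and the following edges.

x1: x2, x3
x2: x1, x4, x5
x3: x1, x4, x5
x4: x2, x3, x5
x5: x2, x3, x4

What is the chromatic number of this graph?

x3, x4, x5 are pairwise adjacent, so at least 3 colors are needed.
3 colors suffice: x1=2, x2=1, x3=1, x4=3, x5=2. Every edge joins two different colors.

3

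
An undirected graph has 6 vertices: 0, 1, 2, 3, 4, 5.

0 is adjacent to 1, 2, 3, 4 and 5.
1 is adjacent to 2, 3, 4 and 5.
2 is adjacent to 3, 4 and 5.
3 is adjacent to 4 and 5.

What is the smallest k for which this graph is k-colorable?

0, 1, 2, 3, 5 form a clique, so at least 5 colors are needed.
5 colors suffice: color a → {3}; color b → {0}; color c → {2}; color d → {1}; color e → {4, 5}. Each edge has distinct colors on its endpoints.

5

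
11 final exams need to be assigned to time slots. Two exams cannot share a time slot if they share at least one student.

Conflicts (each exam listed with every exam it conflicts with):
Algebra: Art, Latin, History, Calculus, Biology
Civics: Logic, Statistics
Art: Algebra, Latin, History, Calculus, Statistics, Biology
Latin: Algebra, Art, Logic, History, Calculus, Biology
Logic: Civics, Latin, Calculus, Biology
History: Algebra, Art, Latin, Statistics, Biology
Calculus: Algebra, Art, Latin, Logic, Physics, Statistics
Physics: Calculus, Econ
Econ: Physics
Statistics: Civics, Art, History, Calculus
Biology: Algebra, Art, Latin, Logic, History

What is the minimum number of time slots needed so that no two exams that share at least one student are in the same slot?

5

Algebra, Art, Latin, History, Biology all conflict with each other, so at least 5 time slots are needed.
5 time slots suffice: time slot 1 → {Art, Logic, Physics}; time slot 2 → {Civics, Calculus, Econ, Biology}; time slot 3 → {Latin, Statistics}; time slot 4 → {History}; time slot 5 → {Algebra}. Every pair that conflicts lands in different time slots.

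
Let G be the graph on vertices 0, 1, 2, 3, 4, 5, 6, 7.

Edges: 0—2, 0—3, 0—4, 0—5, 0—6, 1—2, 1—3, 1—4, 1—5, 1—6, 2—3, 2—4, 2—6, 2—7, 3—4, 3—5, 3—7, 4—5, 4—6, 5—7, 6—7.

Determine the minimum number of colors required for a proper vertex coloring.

4

0, 3, 4, 5 are pairwise adjacent (a clique of size 4), so at least 4 colors are needed.
4 colors suffice: color red → {4, 7}; color blue → {3, 6}; color green → {2, 5}; color yellow → {0, 1}. Every edge joins two different colors.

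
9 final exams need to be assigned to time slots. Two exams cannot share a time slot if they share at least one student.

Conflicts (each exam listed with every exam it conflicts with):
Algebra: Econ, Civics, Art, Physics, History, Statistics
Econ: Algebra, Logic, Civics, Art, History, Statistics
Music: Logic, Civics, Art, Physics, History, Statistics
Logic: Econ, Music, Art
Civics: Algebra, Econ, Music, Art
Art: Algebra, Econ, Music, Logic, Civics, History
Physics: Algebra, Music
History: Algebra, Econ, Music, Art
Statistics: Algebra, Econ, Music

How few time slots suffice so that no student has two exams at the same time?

4

Algebra, Econ, Civics, Art pairwise conflict, so at least 4 time slots are needed.
4 time slots suffice: Algebra=3, Econ=2, Music=2, Logic=3, Civics=4, Art=1, Physics=1, History=4, Statistics=1. Each listed conflict is separated.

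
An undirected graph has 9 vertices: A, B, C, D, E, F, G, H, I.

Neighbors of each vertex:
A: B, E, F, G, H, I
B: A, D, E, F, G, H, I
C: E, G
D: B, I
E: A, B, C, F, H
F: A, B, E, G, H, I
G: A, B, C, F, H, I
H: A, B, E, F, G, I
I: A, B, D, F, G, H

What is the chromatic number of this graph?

6

A, B, F, G, H, I are mutually adjacent (a clique of size 6), so at least 6 colors are needed.
One proper 6-coloring: A=2, B=1, C=1, D=2, E=5, F=3, G=6, H=4, I=5. Every edge joins two different colors.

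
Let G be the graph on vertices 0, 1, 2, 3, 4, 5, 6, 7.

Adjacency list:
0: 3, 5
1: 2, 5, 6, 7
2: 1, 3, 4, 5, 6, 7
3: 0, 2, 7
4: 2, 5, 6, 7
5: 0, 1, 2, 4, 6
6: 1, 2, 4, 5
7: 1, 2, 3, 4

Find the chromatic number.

2, 4, 5, 6 are pairwise adjacent (a clique of size 4), so at least 4 colors are needed.
One proper 4-coloring: 0=a, 1=d, 2=a, 3=c, 4=d, 5=b, 6=c, 7=b. Every edge joins two different colors.

4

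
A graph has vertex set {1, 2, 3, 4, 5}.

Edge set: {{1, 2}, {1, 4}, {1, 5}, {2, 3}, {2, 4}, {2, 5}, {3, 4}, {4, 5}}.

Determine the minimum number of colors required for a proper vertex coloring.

4

1, 2, 4, 5 form a clique, so at least 4 colors are needed.
A valid assignment using 4 colors: 1=d, 2=a, 3=c, 4=b, 5=c. Every edge joins two different colors.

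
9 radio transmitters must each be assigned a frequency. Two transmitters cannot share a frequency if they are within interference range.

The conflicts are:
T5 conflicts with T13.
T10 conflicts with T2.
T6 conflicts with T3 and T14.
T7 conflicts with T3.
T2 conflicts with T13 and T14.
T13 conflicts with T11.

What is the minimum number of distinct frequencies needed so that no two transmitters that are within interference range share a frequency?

T10 and T2 conflict, so at least 2 frequencies are needed.
2 frequencies suffice: T5=1, T10=2, T6=1, T7=1, T3=2, T2=1, T13=2, T14=2, T11=1. Every pair that conflicts lands in different frequencies.

2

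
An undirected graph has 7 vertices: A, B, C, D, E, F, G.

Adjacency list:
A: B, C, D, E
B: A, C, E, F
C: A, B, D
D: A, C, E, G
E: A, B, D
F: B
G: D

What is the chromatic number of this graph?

3

A, D, E are pairwise adjacent, so at least 3 colors are needed.
3 colors suffice: color 1 → {B, D}; color 2 → {A, F, G}; color 3 → {C, E}. Every edge joins two different colors.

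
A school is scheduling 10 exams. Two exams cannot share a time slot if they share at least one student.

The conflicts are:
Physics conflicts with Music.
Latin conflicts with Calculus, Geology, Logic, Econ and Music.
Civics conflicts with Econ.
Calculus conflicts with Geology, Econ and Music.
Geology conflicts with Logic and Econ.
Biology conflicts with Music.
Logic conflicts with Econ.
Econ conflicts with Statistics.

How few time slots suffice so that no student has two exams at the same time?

4

Latin, Calculus, Geology, Econ pairwise conflict, so at least 4 time slots are needed.
4 time slots suffice: time slot 1 → {Econ, Music}; time slot 2 → {Physics, Latin, Civics, Biology, Statistics}; time slot 3 → {Calculus, Logic}; time slot 4 → {Geology}. No two conflicting exams share a time slot.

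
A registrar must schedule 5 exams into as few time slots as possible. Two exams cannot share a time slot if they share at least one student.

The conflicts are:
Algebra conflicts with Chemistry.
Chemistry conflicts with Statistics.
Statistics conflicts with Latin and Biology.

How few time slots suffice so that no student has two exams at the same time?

2

Chemistry and Statistics conflict, so at least 2 time slots are needed.
2 time slots suffice: time slot 1 → {Algebra, Statistics}; time slot 2 → {Chemistry, Latin, Biology}. No two conflicting exams share a time slot.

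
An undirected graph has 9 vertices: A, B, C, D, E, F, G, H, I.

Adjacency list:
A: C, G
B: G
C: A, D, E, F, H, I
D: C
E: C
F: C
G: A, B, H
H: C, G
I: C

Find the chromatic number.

G and H are adjacent, so at least 2 colors are needed.
2 colors suffice: color 1 → {C, G}; color 2 → {A, B, D, E, F, H, I}. Each edge has distinct colors on its endpoints.

2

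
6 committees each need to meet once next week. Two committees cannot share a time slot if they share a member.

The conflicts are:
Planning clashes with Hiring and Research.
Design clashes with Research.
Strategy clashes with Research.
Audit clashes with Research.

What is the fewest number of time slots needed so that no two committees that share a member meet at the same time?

2

Audit and Research conflict, so at least 2 time slots are needed.
2 time slots suffice: Planning=2, Design=2, Strategy=2, Hiring=1, Audit=2, Research=1. Each listed conflict is separated.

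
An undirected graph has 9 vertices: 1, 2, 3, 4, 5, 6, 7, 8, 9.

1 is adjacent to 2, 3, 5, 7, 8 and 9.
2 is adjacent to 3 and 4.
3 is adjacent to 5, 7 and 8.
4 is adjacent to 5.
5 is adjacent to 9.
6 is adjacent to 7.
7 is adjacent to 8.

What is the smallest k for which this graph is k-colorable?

1, 3, 7, 8 are mutually adjacent (a clique of size 4), so at least 4 colors are needed.
4 colors suffice: color a → {1, 4, 6}; color b → {3, 9}; color c → {2, 5, 7}; color d → {8}. Each edge has distinct colors on its endpoints.

4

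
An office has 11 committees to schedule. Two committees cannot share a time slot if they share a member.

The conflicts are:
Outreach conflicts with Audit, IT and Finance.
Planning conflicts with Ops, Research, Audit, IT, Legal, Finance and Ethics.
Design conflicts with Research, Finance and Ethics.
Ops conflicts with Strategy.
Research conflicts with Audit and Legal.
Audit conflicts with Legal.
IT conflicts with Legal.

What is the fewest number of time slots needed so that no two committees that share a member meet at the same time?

4

Planning, Research, Audit, Legal are mutually in conflict, so at least 4 time slots are needed.
A valid assignment using 4 time slots: Outreach=1, Planning=1, Design=1, Ops=2, Research=3, Audit=4, IT=3, Legal=2, Finance=2, Strategy=1, Ethics=2. Each listed conflict is separated.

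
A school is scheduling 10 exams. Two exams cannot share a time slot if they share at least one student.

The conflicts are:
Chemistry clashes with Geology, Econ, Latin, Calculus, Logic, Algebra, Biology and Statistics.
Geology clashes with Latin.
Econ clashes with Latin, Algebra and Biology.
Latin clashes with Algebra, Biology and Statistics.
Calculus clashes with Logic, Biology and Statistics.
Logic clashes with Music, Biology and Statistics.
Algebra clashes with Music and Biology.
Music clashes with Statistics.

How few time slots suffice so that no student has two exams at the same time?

5

Chemistry, Econ, Latin, Algebra, Biology are mutually in conflict, so at least 5 time slots are needed.
A valid assignment using 5 time slots: Chemistry=1, Geology=3, Econ=5, Latin=2, Calculus=4, Logic=2, Algebra=4, Music=1, Biology=3, Statistics=3. Every pair that conflicts lands in different time slots.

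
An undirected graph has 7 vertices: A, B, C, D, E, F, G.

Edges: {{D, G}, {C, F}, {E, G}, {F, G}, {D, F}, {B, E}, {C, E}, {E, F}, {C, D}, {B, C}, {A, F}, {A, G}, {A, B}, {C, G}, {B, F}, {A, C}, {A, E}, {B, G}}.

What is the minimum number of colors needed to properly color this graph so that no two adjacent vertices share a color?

6

A, B, C, E, F, G are pairwise adjacent (a clique of size 6), so at least 6 colors are needed.
6 colors suffice: color 1 → {F}; color 2 → {G}; color 3 → {C}; color 4 → {A, D}; color 5 → {E}; color 6 → {B}. Every edge joins two different colors.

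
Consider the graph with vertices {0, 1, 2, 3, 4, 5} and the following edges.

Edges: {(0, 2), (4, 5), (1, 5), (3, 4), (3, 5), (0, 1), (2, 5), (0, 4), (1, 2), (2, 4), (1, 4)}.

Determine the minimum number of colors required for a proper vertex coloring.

4

0, 1, 2, 4 are pairwise adjacent (a clique of size 4), so at least 4 colors are needed.
One proper 4-coloring: 0=d, 1=b, 2=c, 3=b, 4=a, 5=d. Every edge joins two different colors.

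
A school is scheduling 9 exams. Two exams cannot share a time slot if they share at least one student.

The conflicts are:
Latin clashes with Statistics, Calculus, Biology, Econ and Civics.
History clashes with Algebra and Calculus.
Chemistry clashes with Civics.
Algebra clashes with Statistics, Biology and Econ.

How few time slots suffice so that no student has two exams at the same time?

3

The cycle Algebra-Biology-Latin-Calculus-History-Algebra has odd length 5, so it cannot be 2-colored; at least 3 time slots are needed.
3 time slots suffice: time slot 1 → {Latin, Chemistry, Algebra}; time slot 2 → {Statistics, Calculus, Biology, Econ, Civics}; time slot 3 → {History}. Each listed conflict is separated.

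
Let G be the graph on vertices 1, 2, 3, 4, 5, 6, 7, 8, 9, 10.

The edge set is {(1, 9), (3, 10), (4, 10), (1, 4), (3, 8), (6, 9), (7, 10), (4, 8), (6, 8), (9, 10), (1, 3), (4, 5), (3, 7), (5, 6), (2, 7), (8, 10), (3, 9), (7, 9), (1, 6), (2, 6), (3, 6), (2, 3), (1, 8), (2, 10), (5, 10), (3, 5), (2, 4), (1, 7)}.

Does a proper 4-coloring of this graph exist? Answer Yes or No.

Yes

The chromatic number is 4. 1, 3, 6, 9 are pairwise adjacent (a clique of size 4), so at least 4 colors are needed.
4 colors suffice: color a → {3, 4}; color b → {1, 10}; color c → {6, 7}; color d → {2, 5, 8, 9}.
That is already a proper 4-coloring.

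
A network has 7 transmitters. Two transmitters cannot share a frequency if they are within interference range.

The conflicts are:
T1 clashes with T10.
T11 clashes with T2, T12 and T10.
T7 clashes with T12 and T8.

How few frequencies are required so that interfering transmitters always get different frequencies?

T11 and T2 conflict, so at least 2 frequencies are needed.
2 frequencies suffice: frequency 1 → {T1, T11, T7}; frequency 2 → {T2, T12, T8, T10}. No two conflicting transmitters share a frequency.

2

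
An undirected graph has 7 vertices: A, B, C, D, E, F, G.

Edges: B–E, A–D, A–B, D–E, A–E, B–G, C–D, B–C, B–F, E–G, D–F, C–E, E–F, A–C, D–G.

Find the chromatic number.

4

A, C, D, E are pairwise adjacent (a clique of size 4), so at least 4 colors are needed.
A valid assignment using 4 colors: A=3, B=2, C=4, D=2, E=1, F=3, G=3. No two adjacent vertices share a color.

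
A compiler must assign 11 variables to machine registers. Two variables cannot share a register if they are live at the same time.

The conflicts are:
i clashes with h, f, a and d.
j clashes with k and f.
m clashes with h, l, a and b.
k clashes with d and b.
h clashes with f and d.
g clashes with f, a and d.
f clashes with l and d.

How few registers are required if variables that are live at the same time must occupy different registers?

4

i, h, f, d pairwise conflict, so at least 4 registers are needed.
A valid assignment using 4 registers: i=3, j=2, m=1, k=1, h=4, g=3, f=1, l=2, a=2, d=2, b=2. No two conflicting variables share a register.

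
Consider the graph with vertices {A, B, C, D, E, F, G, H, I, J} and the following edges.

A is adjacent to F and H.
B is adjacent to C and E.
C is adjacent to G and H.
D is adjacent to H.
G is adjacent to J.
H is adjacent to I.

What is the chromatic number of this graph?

2

B and C are adjacent, so at least 2 colors are needed.
2 colors suffice: color 1 → {B, F, G, H}; color 2 → {A, C, D, E, I, J}. Every edge joins two different colors.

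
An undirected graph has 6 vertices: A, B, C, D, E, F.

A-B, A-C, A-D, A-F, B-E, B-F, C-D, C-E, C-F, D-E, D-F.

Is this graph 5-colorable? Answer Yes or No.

Yes

The chromatic number is 4. A, C, D, F form a clique, so at least 4 colors are needed.
4 colors suffice: color red → {B, D}; color blue → {E, F}; color green → {C}; color yellow → {A}.
Since 5 ≥ 4, a proper 5-coloring certainly exists.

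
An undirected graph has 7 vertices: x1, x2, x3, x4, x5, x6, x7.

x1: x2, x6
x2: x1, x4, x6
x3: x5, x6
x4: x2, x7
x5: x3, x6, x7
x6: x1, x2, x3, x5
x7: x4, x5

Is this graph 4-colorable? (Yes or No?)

Yes

The chromatic number is 3. x3, x5, x6 form a triangle, so at least 3 colors are needed.
3 colors suffice: x1=3, x2=2, x3=3, x4=3, x5=2, x6=1, x7=1.
Since 4 ≥ 3, a proper 4-coloring certainly exists.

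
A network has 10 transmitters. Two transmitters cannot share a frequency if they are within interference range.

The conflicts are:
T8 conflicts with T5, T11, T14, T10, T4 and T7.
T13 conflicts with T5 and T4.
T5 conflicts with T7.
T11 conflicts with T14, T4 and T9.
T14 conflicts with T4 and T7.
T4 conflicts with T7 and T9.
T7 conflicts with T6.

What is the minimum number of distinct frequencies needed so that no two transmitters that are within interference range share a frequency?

4

T8, T14, T4, T7 all conflict with each other, so at least 4 frequencies are needed.
Using 4 frequencies: T8=2, T13=2, T5=1, T11=3, T14=4, T10=1, T4=1, T7=3, T9=2, T6=1. Each listed conflict is separated.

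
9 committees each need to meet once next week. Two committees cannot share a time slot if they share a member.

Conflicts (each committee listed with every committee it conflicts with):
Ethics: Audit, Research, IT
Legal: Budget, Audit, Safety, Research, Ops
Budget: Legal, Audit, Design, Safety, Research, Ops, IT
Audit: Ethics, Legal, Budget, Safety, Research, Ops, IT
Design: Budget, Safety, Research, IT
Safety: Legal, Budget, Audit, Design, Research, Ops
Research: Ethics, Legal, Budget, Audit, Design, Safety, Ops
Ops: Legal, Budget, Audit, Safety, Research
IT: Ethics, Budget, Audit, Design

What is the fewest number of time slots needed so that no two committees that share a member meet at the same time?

6

Legal, Budget, Audit, Safety, Research, Ops pairwise conflict, so at least 6 time slots are needed.
A valid assignment using 6 time slots: Ethics=2, Legal=6, Budget=2, Audit=3, Design=3, Safety=4, Research=1, Ops=5, IT=1. No two conflicting committees share a time slot.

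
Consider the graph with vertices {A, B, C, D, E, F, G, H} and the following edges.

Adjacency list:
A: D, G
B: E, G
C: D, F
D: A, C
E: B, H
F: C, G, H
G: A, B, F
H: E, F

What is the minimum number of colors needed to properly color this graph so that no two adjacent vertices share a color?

3

The cycle A-G-F-C-D-A has odd length 5, so it cannot be 2-colored; at least 3 colors are needed.
3 colors suffice: A=3, B=3, C=2, D=1, E=1, F=1, G=2, H=2. No two adjacent vertices share a color.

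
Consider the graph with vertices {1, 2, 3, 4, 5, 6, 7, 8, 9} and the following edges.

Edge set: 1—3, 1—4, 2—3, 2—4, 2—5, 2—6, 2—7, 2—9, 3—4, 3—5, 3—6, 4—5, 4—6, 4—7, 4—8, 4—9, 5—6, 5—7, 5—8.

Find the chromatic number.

5

2, 3, 4, 5, 6 are pairwise adjacent (a clique of size 5), so at least 5 colors are needed.
5 colors suffice: 1=blue, 2=green, 3=yellow, 4=red, 5=blue, 6=purple, 7=yellow, 8=green, 9=blue. No two adjacent vertices share a color.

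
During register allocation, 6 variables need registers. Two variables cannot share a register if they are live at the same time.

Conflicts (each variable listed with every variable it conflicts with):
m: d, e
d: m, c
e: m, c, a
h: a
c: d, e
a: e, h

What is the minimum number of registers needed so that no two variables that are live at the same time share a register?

2

m and d conflict, so at least 2 registers are needed.
Using 2 registers: m=2, d=1, e=1, h=1, c=2, a=2. Every pair that conflicts lands in different registers.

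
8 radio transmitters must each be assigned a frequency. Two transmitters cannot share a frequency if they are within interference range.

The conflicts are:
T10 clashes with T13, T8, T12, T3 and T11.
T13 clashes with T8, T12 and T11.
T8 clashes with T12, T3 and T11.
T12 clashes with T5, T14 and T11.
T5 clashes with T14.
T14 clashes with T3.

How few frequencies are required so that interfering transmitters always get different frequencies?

5

T10, T13, T8, T12, T11 are mutually in conflict, so at least 5 frequencies are needed.
5 frequencies suffice: frequency 1 → {T12, T3}; frequency 2 → {T8, T14}; frequency 3 → {T10, T5}; frequency 4 → {T11}; frequency 5 → {T13}. Each listed conflict is separated.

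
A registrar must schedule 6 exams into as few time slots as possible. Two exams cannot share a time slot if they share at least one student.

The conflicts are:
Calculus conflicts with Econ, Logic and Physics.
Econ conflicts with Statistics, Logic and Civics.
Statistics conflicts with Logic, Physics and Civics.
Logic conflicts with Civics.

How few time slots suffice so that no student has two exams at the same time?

Econ, Statistics, Logic, Civics all conflict with each other, so at least 4 time slots are needed.
A valid assignment using 4 time slots: Calculus=1, Econ=3, Statistics=1, Logic=2, Physics=2, Civics=4. Every pair that conflicts lands in different time slots.

4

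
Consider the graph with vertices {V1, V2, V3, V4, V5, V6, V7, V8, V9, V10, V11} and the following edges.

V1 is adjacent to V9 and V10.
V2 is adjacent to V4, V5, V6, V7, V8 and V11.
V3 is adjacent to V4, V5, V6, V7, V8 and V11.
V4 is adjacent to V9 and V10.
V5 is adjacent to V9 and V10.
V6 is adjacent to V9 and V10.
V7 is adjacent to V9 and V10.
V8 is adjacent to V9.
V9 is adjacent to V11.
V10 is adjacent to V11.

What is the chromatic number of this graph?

2

V2 and V7 are adjacent, so at least 2 colors are needed.
2 colors suffice: color 1 → {V2, V3, V9, V10}; color 2 → {V1, V4, V5, V6, V7, V8, V11}. Every edge joins two different colors.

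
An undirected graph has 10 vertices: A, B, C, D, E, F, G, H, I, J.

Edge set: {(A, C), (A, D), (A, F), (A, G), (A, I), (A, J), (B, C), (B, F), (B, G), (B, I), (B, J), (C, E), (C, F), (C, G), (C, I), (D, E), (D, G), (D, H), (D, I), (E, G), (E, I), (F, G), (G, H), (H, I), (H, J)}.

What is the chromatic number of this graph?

4

A, C, F, G form a clique, so at least 4 colors are needed.
4 colors suffice: color red → {G, I, J}; color blue → {A, B, E, H}; color green → {C, D}; color yellow → {F}. Each edge has distinct colors on its endpoints.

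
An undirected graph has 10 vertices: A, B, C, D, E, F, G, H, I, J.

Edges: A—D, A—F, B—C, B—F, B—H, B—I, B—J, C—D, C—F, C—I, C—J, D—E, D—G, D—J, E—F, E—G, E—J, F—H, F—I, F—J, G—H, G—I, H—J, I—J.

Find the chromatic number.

B, C, F, I, J form a clique, so at least 5 colors are needed.
A valid assignment using 5 colors: A=1, B=5, C=4, D=2, E=3, F=2, G=1, H=3, I=3, J=1. No two adjacent vertices share a color.

5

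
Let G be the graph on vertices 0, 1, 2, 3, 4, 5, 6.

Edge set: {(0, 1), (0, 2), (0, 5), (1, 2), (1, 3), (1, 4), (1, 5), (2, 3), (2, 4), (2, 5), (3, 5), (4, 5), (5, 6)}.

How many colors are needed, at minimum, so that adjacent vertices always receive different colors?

1, 2, 3, 5 are mutually adjacent (a clique of size 4), so at least 4 colors are needed.
4 colors suffice: 0=yellow, 1=green, 2=blue, 3=yellow, 4=yellow, 5=red, 6=blue. Each edge has distinct colors on its endpoints.

4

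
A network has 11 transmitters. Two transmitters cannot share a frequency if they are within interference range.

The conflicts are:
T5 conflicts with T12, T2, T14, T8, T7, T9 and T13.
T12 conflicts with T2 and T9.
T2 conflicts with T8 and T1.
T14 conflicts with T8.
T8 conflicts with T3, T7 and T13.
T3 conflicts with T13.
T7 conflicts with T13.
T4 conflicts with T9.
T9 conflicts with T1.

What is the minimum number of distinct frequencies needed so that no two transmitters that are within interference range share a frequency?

4

T5, T8, T7, T13 pairwise conflict, so at least 4 frequencies are needed.
Using 4 frequencies: T5=1, T12=4, T2=3, T14=3, T8=2, T3=1, T7=4, T4=1, T9=2, T13=3, T1=1. No two conflicting transmitters share a frequency.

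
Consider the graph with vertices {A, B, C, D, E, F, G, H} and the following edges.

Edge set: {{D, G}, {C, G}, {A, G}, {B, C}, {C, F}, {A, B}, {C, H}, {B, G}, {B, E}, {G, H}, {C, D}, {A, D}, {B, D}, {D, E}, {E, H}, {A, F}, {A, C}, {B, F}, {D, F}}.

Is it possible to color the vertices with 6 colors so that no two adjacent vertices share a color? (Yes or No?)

The chromatic number is 5. A, B, C, D, F are mutually adjacent (a clique of size 5), so at least 5 colors are needed.
5 colors suffice: color 1 → {D, H}; color 2 → {B}; color 3 → {C, E}; color 4 → {F, G}; color 5 → {A}.
Since 6 ≥ 5, a proper 6-coloring certainly exists.

Yes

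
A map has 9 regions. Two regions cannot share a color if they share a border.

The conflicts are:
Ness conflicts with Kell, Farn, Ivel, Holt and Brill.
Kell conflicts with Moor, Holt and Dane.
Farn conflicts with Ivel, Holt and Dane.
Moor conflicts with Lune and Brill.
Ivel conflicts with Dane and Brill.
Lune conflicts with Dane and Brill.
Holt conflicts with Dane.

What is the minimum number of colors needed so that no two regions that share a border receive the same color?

Farn, Ivel, Dane are mutually in conflict, so at least 3 colors are needed.
3 colors suffice: color 1 → {Ness, Moor, Dane}; color 2 → {Kell, Farn, Brill}; color 3 → {Ivel, Lune, Holt}. Each listed conflict is separated.

3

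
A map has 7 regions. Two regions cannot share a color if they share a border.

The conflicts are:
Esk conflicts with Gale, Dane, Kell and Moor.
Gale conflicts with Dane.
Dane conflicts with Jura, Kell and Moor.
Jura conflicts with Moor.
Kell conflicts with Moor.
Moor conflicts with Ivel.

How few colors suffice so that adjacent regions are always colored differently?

Esk, Dane, Kell, Moor are mutually in conflict, so at least 4 colors are needed.
4 colors suffice: color 1 → {Gale, Moor}; color 2 → {Dane, Ivel}; color 3 → {Esk, Jura}; color 4 → {Kell}. Every pair that conflicts lands in different colors.

4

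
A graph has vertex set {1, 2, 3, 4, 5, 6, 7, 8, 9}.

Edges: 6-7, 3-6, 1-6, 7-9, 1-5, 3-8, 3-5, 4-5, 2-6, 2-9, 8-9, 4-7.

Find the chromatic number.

3

The cycle 6-3-5-4-7-6 has odd length 5, so it cannot be 2-colored; at least 3 colors are needed.
3 colors suffice: 1=blue, 2=blue, 3=blue, 4=green, 5=red, 6=red, 7=blue, 8=green, 9=red. Every edge joins two different colors.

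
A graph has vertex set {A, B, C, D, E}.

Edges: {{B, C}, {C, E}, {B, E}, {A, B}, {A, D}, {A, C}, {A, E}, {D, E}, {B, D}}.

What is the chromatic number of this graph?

A, B, D, E form a clique, so at least 4 colors are needed.
One proper 4-coloring: A=2, B=1, C=4, D=4, E=3. No two adjacent vertices share a color.

4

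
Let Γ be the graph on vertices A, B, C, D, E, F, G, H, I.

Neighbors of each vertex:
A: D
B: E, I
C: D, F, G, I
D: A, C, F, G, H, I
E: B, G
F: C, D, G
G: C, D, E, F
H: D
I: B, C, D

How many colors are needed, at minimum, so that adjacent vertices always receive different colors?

C, D, F, G are mutually adjacent (a clique of size 4), so at least 4 colors are needed.
4 colors suffice: A=blue, B=green, C=green, D=red, E=red, F=yellow, G=blue, H=blue, I=blue. Every edge joins two different colors.

4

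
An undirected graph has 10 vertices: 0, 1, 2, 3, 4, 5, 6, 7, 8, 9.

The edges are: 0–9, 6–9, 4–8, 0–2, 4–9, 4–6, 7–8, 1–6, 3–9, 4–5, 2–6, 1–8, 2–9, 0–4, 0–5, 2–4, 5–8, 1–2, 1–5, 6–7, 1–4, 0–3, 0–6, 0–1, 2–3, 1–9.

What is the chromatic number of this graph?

6

0, 1, 2, 4, 6, 9 form a clique, so at least 6 colors are needed.
6 colors suffice: color red → {1, 3, 7}; color blue → {4}; color green → {0, 8}; color yellow → {2, 5}; color purple → {6}; color orange → {9}. Every edge joins two different colors.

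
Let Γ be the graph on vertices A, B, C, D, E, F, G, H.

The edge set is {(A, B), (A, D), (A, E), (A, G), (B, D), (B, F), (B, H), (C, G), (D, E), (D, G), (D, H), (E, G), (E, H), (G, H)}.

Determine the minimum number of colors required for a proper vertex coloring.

A, D, E, G are pairwise adjacent (a clique of size 4), so at least 4 colors are needed.
4 colors suffice: A=green, B=red, C=blue, D=blue, E=yellow, F=blue, G=red, H=green. Every edge joins two different colors.

4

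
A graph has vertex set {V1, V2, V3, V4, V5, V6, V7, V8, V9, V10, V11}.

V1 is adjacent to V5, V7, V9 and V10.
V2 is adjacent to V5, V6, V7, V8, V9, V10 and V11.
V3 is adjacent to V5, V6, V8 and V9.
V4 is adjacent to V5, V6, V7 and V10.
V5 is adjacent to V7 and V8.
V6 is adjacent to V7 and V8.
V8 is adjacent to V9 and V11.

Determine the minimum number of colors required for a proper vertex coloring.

3

V4, V6, V7 form a triangle, so at least 3 colors are needed.
A valid assignment using 3 colors: V1=1, V2=1, V3=1, V4=1, V5=2, V6=2, V7=3, V8=3, V9=2, V10=2, V11=2. Every edge joins two different colors.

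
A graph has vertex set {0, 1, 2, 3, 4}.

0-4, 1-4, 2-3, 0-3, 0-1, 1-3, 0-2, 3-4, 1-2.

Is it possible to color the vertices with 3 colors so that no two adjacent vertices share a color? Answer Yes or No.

No

0, 1, 2, 3 are mutually adjacent (a clique of size 4), so at least 4 colors are needed.
So 3 colors are not enough.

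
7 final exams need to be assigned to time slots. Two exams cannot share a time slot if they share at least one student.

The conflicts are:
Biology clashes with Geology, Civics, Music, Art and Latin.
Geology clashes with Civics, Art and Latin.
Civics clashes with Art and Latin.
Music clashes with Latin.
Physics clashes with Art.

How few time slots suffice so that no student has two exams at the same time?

Biology, Geology, Civics, Art pairwise conflict, so at least 4 time slots are needed.
4 time slots suffice: time slot 1 → {Biology, Physics}; time slot 2 → {Geology, Music}; time slot 3 → {Civics}; time slot 4 → {Art, Latin}. No two conflicting exams share a time slot.

4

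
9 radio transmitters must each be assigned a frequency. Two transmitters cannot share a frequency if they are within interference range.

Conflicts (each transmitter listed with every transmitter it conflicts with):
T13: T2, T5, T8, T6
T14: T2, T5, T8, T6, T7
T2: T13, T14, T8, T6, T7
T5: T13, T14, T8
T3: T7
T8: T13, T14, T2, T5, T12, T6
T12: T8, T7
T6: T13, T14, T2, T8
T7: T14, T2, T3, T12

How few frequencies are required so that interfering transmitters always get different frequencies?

4

T14, T2, T8, T6 all conflict with each other, so at least 4 frequencies are needed.
Using 4 frequencies: T13=2, T14=2, T2=3, T5=3, T3=2, T8=1, T12=2, T6=4, T7=1. Every pair that conflicts lands in different frequencies.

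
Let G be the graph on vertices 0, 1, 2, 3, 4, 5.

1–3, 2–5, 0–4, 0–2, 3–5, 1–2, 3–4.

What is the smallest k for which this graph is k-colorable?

3

The cycle 1-2-0-4-3-1 has odd length 5, so it cannot be 2-colored; at least 3 colors are needed.
3 colors suffice: 0=blue, 1=blue, 2=red, 3=red, 4=green, 5=blue. Every edge joins two different colors.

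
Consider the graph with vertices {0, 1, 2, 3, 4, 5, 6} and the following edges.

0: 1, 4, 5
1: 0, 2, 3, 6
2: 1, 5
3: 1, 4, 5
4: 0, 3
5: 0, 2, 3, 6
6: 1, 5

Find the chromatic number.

2

2 and 5 are adjacent, so at least 2 colors are needed.
2 colors suffice: color a → {1, 4, 5}; color b → {0, 2, 3, 6}. Every edge joins two different colors.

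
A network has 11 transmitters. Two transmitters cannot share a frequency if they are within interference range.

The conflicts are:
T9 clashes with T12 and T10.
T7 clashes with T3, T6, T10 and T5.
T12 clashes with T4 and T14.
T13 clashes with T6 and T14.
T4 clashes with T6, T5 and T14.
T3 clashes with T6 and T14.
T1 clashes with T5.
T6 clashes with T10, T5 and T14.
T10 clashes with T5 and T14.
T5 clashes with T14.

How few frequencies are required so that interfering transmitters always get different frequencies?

T4, T6, T5, T14 are mutually in conflict, so at least 4 frequencies are needed.
4 frequencies suffice: frequency 1 → {T9, T7, T1, T14}; frequency 2 → {T12, T6}; frequency 3 → {T13, T3, T5}; frequency 4 → {T4, T10}. Every pair that conflicts lands in different frequencies.

4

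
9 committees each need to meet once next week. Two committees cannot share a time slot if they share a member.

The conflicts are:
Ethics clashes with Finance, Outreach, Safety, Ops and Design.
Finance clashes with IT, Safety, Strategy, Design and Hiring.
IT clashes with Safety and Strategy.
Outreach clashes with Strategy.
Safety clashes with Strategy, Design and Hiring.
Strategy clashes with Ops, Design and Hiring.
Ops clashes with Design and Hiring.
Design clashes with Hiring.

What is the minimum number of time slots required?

5

Finance, Safety, Strategy, Design, Hiring are mutually in conflict, so at least 5 time slots are needed.
5 time slots suffice: time slot 1 → {Ethics, Strategy}; time slot 2 → {Outreach, Safety, Ops}; time slot 3 → {IT, Design}; time slot 4 → {Finance}; time slot 5 → {Hiring}. No two conflicting committees share a time slot.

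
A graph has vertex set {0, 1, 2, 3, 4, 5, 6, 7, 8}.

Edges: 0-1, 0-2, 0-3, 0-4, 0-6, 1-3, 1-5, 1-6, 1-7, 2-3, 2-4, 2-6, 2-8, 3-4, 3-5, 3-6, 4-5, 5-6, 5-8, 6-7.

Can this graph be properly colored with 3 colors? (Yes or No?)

0, 2, 3, 4 form a clique, so at least 4 colors are needed.
So 3 colors are not enough.

No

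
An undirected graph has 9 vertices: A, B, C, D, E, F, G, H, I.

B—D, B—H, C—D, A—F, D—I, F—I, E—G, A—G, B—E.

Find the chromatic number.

The cycle I-F-A-G-E-B-D-I has odd length 7, so it cannot be 2-colored; at least 3 colors are needed.
3 colors suffice: color 1 → {D, F, G, H}; color 2 → {A, B, C, I}; color 3 → {E}. Every edge joins two different colors.

3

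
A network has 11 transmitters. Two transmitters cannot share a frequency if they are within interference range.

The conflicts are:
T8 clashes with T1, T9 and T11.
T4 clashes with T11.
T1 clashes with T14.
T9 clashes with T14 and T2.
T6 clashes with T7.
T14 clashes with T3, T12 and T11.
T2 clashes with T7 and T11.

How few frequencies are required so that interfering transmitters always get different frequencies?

T9 and T2 conflict, so at least 2 frequencies are needed.
2 frequencies suffice: T8=1, T4=1, T1=2, T9=2, T6=1, T14=1, T2=1, T3=2, T7=2, T12=2, T11=2. Each listed conflict is separated.

2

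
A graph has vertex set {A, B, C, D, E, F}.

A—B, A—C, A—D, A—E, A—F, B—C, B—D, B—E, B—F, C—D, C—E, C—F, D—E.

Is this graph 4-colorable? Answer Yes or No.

A, B, C, D, E are pairwise adjacent (a clique of size 5), so at least 5 colors are needed.
So 4 colors are not enough.

No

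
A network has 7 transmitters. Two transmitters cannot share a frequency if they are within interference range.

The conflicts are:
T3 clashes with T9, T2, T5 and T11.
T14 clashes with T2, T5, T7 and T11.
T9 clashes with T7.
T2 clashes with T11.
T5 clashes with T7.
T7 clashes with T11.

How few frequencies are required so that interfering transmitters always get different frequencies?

3

T14, T7, T11 pairwise conflict, so at least 3 frequencies are needed.
3 frequencies suffice: frequency 1 → {T2, T7}; frequency 2 → {T9, T5, T11}; frequency 3 → {T3, T14}. No two conflicting transmitters share a frequency.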